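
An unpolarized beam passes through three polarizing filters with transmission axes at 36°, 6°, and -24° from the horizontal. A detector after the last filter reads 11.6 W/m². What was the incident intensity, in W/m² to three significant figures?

Unpolarized light through the first polarizer → I₁ = ½ I₀, now polarized at 36°.
I₂ = I₁ cos²(6° − 36°) = 0.5 I₀ · cos²(30°) = 0.375 I₀.
I₃ = I₂ cos²(-24° − 6°) = 0.375 I₀ · cos²(30°) = 0.2813 I₀.
So 11.6 W/m² = 0.2813 I₀, giving I₀ = 11.6/0.2813 = 41.24 W/m².

I₀ ≈ 41.2 W/m²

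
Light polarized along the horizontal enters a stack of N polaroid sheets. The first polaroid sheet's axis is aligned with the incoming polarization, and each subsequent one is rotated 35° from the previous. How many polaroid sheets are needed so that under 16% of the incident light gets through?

First polarizer is aligned with the polarization: full transmission.
Each further stage multiplies by cos²(35°) = 0.671.
After N polarizers: T = 0.671^(N−1). Require T < 0.16 ⇒ N−1 > ln(0.16)/ln(0.671) = 4.59, so N−1 ≥ 5 and N = 6.
Check: N=6 gives T = 0.136 < 0.16; N=5 gives T = 0.2027.

N = 6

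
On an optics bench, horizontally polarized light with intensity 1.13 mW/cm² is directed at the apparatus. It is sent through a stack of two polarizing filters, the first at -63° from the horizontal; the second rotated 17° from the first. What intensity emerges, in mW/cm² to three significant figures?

I ≈ 0.213 mW/cm²

I₁ = 1.13 mW/cm² · cos²(63°) = 0.2329 mW/cm².
I₂ = I₁ · cos²(17°) = 0.2329 · 0.9145 = 0.213 mW/cm².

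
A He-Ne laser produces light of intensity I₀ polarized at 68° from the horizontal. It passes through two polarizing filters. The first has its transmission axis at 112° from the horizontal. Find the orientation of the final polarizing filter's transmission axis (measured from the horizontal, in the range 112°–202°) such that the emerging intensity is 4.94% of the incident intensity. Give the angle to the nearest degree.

θ ≈ 184°

By Malus's law, I₁ = I₀ cos²(112° − 68°) = I₀ cos²(44°) = 0.5174 I₀.
Need I₂/I₀ = 0.0494, so cos²(θ − 112°) = 0.0494 / 0.5174 = 0.09547.
θ − 112° = arccos(√0.09547) = 72.0°, giving θ ≈ 112 + 72.0 = 184.0°.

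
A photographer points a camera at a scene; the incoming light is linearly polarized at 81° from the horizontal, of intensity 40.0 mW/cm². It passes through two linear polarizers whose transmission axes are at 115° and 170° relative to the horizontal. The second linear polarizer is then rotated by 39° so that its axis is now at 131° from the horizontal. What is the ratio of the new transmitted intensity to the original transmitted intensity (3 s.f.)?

I_new/I_old ≈ 2.81

Before rotation:
I₁ = I₀ cos²(115° − 81°) = I₀ cos²(34°) = 0.6873 I₀.
I₂ = I₁ cos²(170° − 115°) = 0.6873 I₀ · cos²(55°) = 0.2261 I₀.
After rotation:
I₁ = I₀ cos²(115° − 81°) = I₀ cos²(34°) = 0.6873 I₀.
I₂ = I₁ cos²(131° − 115°) = 0.6873 I₀ · cos²(16°) = 0.6351 I₀.
Ratio = 0.6351 / 0.2261 = 2.809.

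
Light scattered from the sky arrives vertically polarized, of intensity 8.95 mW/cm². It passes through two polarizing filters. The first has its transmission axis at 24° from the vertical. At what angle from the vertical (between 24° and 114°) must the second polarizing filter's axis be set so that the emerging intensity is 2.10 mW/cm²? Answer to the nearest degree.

θ ≈ 82°

By Malus's law, I₁ = I₀ cos²(24° − 0°) = I₀ cos²(24°) = 0.8346 I₀.
Target fraction: 2.10 / 8.95 mW/cm² = 0.2346 of I₀.
Need I₂/I₀ = 0.2346, so cos²(θ − 24°) = 0.2346 / 0.8346 = 0.2811.
θ − 24° = arccos(√0.2811) = 58.0°, giving θ ≈ 24 + 58.0 = 82.0°.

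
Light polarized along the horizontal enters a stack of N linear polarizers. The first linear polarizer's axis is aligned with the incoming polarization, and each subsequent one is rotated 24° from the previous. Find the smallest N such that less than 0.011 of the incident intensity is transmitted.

First polarizer is aligned with the polarization: full transmission.
Each further stage multiplies by cos²(24°) = 0.8346.
After N polarizers: T = 0.8346^(N−1). Require T < 0.011 ⇒ N−1 > ln(0.011)/ln(0.8346) = 24.94, so N−1 ≥ 25 and N = 26.
Check: N=26 gives T = 0.01088 < 0.011; N=25 gives T = 0.01303.

N = 26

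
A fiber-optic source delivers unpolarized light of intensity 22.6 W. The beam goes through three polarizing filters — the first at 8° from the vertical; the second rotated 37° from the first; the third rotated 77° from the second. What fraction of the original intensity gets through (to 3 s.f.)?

I/I₀ ≈ 0.0161

Unpolarized light through the first polarizer → I₁ = 22.6 W/2 = 11.3 W, polarized at 8°.
I₂ = I₁ · cos²(37°) = 11.3 · 0.6378 = 7.207 W.
I₃ = I₂ · cos²(77°) = 7.207 · 0.0506 = 0.3647 W.
Transmitted fraction = 0.01614.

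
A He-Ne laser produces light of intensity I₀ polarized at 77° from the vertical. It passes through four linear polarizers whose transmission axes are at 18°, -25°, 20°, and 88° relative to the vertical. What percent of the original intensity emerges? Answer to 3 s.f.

By Malus's law, I₁ = I₀ cos²(18° − 77°) = I₀ cos²(59°) = 0.2653 I₀.
I₂ = I₁ cos²(-25° − 18°) = 0.2653 I₀ · cos²(43°) = 0.1419 I₀.
I₃ = I₂ cos²(20° + 25°) = 0.1419 I₀ · cos²(45°) = 0.07094 I₀.
I₄ = I₃ cos²(88° − 20°) = 0.07094 I₀ · cos²(68°) = 0.009955 I₀.
That is 0.9955% of the incident intensity.

≈ 0.996%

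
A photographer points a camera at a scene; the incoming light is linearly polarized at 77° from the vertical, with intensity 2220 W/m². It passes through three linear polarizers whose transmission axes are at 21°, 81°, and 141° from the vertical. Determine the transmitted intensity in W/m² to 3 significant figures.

I₁ = 2220 W/m² · cos²(56°) = 694.2 W/m².
I₂ = I₁ · cos²(60°) = 694.2 · 0.25 = 173.5 W/m².
I₃ = I₂ · cos²(60°) = 173.5 · 0.25 = 43.39 W/m².

I ≈ 43.4 W/m²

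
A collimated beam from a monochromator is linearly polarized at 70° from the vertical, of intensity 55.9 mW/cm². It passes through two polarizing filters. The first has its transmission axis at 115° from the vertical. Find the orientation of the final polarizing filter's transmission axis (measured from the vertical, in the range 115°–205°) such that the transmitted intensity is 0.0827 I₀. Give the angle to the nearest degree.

θ ≈ 181°

I₁ = I₀ cos²(115° − 70°) = I₀ cos²(45°) = 0.5 I₀.
Need I₂/I₀ = 0.0827, so cos²(θ − 115°) = 0.0827 / 0.5 = 0.1654.
θ − 115° = arccos(√0.1654) = 66.0°, giving θ ≈ 115 + 66.0 = 181.0°.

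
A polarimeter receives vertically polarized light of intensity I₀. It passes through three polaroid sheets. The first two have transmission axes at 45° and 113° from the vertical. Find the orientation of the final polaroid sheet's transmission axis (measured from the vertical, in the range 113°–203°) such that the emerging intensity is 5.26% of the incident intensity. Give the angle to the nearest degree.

I₁ = I₀ cos²(45° − 0°) = I₀ cos²(45°) = 0.5 I₀.
I₂ = I₁ cos²(113° − 45°) = 0.5 I₀ · cos²(68°) = 0.07017 I₀.
Need I₃/I₀ = 0.0526, so cos²(θ − 113°) = 0.0526 / 0.07017 = 0.7497.
θ − 113° = arccos(√0.7497) = 30.0°, giving θ ≈ 113 + 30.0 = 143.0°.

θ ≈ 143°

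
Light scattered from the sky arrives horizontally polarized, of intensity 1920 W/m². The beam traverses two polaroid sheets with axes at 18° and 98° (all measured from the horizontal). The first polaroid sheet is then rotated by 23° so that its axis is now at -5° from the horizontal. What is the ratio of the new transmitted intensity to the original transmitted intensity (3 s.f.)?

Before rotation:
By Malus's law, I₁ = I₀ cos²(18° − 0°) = I₀ cos²(18°) = 0.9045 I₀.
I₂ = I₁ cos²(98° − 18°) = 0.9045 I₀ · cos²(80°) = 0.02727 I₀.
After rotation:
I₁ = I₀ cos²(-5° − 0°) = I₀ cos²(5°) = 0.9924 I₀.
Angle between axes 1 and 2: 77°. I₂ = 0.9924 I₀ · cos²(77°) = 0.05022 I₀.
Ratio = 0.05022 / 0.02727 = 1.841.

I_new/I_old ≈ 1.84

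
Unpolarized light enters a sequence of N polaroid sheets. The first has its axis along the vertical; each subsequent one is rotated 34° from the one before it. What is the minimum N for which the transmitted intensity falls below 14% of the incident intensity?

First polarizer halves the unpolarized light: factor 1/2.
Each further stage multiplies by cos²(34°) = 0.6873.
After N polarizers: T = 0.5·0.6873^(N−1). Require T < 0.14 ⇒ N−1 > ln(0.14/0.5)/ln(0.6873) = 3.39, so N−1 ≥ 4 and N = 5.
Check: N=5 gives T = 0.1116 < 0.14; N=4 gives T = 0.1623.

N = 5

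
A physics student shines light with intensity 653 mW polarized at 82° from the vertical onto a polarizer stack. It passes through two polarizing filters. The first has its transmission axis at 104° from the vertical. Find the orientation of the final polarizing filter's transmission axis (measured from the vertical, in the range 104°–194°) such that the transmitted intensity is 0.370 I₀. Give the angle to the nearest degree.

I₁ = I₀ cos²(104° − 82°) = I₀ cos²(22°) = 0.8597 I₀.
Need I₂/I₀ = 0.37, so cos²(θ − 104°) = 0.37 / 0.8597 = 0.4304.
θ − 104° = arccos(√0.4304) = 49.0°, giving θ ≈ 104 + 49.0 = 153.0°.

θ ≈ 153°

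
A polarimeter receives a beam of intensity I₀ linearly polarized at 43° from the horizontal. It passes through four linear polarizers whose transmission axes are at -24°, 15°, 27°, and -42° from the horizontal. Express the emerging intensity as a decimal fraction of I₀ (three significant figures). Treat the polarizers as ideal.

By Malus's law, I₁ = I₀ cos²(-24° − 43°) = I₀ cos²(67°) = 0.1527 I₀.
I₂ = I₁ cos²(15° + 24°) = 0.1527 I₀ · cos²(39°) = 0.09221 I₀.
I₃ = I₂ cos²(27° − 15°) = 0.09221 I₀ · cos²(12°) = 0.08822 I₀.
I₄ = I₃ cos²(-42° − 27°) = 0.08822 I₀ · cos²(69°) = 0.01133 I₀.
Transmitted fraction = 0.01133.

≈ 0.0113 I₀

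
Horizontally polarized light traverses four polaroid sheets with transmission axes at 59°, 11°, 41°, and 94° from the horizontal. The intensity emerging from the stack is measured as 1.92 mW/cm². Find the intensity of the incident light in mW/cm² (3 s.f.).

I₁ = I₀ cos²(59° − 0°) = I₀ cos²(59°) = 0.2653 I₀.
I₂ = I₁ cos²(11° − 59°) = 0.2653 I₀ · cos²(48°) = 0.1188 I₀.
I₃ = I₂ cos²(41° − 11°) = 0.1188 I₀ · cos²(30°) = 0.08908 I₀.
I₄ = I₃ cos²(94° − 41°) = 0.08908 I₀ · cos²(53°) = 0.03226 I₀.
So 1.92 mW/cm² = 0.03226 I₀, giving I₀ = 1.92/0.03226 = 59.51 mW/cm².

I₀ ≈ 59.5 mW/cm²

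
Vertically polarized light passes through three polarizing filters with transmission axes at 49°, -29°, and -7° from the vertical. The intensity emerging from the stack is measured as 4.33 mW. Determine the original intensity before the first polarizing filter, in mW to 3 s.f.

I₀ ≈ 271 mW

I₁ = I₀ cos²(49° − 0°) = I₀ cos²(49°) = 0.4304 I₀.
I₂ = I₁ cos²(-29° − 49°) = 0.4304 I₀ · cos²(78°) = 0.01861 I₀.
I₃ = I₂ cos²(-7° + 29°) = 0.01861 I₀ · cos²(22°) = 0.01599 I₀.
So 4.33 mW = 0.01599 I₀, giving I₀ = 4.33/0.01599 = 270.7 mW.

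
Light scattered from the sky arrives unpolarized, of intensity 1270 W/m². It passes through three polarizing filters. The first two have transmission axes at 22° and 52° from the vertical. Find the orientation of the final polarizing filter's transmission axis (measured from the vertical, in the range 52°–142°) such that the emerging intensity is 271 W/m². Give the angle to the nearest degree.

θ ≈ 93°

Unpolarized light through the first polarizer → I₁ = ½ I₀, now polarized at 22°.
I₂ = I₁ cos²(52° − 22°) = 0.5 I₀ · cos²(30°) = 0.375 I₀.
Target fraction: 271 / 1270 W/m² = 0.2134 of I₀.
Need I₃/I₀ = 0.2134, so cos²(θ − 52°) = 0.2134 / 0.375 = 0.569.
θ − 52° = arccos(√0.569) = 41.0°, giving θ ≈ 52 + 41.0 = 93.0°.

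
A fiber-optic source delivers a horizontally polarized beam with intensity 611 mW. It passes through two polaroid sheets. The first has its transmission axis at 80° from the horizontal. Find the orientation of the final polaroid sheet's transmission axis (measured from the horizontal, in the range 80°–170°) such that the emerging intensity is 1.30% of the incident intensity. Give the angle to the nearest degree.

θ ≈ 129°

I₁ = I₀ cos²(80° − 0°) = I₀ cos²(80°) = 0.03015 I₀.
Need I₂/I₀ = 0.013, so cos²(θ − 80°) = 0.013 / 0.03015 = 0.4311.
θ − 80° = arccos(√0.4311) = 49.0°, giving θ ≈ 80 + 49.0 = 129.0°.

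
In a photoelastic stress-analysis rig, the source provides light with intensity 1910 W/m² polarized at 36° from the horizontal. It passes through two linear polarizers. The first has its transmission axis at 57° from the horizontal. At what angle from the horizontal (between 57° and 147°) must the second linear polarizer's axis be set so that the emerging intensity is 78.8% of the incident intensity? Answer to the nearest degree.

I₁ = I₀ cos²(57° − 36°) = I₀ cos²(21°) = 0.8716 I₀.
Need I₂/I₀ = 0.788, so cos²(θ − 57°) = 0.788 / 0.8716 = 0.9041.
θ − 57° = arccos(√0.9041) = 18.0°, giving θ ≈ 57 + 18.0 = 75.0°.

θ ≈ 75°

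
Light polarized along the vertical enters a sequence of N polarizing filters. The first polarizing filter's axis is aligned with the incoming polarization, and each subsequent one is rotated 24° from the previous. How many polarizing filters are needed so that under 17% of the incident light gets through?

N = 11

First polarizer is aligned with the polarization: full transmission.
Each further stage multiplies by cos²(24°) = 0.8346.
After N polarizers: T = 0.8346^(N−1). Require T < 0.17 ⇒ N−1 > ln(0.17)/ln(0.8346) = 9.80, so N−1 ≥ 10 and N = 11.
Check: N=11 gives T = 0.1639 < 0.17; N=10 gives T = 0.1964.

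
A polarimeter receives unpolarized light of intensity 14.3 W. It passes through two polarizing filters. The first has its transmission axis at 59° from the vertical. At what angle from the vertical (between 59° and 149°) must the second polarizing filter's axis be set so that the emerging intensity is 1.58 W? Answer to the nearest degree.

θ ≈ 121°

Unpolarized light through the first polarizer → I₁ = ½ I₀, now polarized at 59°.
Target fraction: 1.58 / 14.3 W = 0.1105 of I₀.
Need I₂/I₀ = 0.1105, so cos²(θ − 59°) = 0.1105 / 0.5 = 0.221.
θ − 59° = arccos(√0.221) = 62.0°, giving θ ≈ 59 + 62.0 = 121.0°.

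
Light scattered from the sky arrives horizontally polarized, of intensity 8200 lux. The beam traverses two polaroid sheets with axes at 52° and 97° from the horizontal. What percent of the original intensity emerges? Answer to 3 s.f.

I₁ = 8200 lux · cos²(52°) = 3108 lux.
I₂ = I₁ · cos²(45°) = 3108 · 0.5 = 1554 lux.
That is 18.95% of the incident intensity.

≈ 19.0%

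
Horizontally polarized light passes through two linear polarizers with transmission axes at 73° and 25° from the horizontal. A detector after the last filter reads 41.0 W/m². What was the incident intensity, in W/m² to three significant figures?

By Malus's law, I₁ = I₀ cos²(73° − 0°) = I₀ cos²(73°) = 0.08548 I₀.
I₂ = I₁ cos²(25° − 73°) = 0.08548 I₀ · cos²(48°) = 0.03827 I₀.
So 41.0 W/m² = 0.03827 I₀, giving I₀ = 41.0/0.03827 = 1071 W/m².

I₀ ≈ 1070 W/m²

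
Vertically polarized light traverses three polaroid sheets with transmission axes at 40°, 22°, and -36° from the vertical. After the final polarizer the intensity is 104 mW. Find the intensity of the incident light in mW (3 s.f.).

I₀ ≈ 698 mW

By Malus's law, I₁ = I₀ cos²(40° − 0°) = I₀ cos²(40°) = 0.5868 I₀.
I₂ = I₁ cos²(22° − 40°) = 0.5868 I₀ · cos²(18°) = 0.5308 I₀.
I₃ = I₂ cos²(-36° − 22°) = 0.5308 I₀ · cos²(58°) = 0.1491 I₀.
So 104 mW = 0.1491 I₀, giving I₀ = 104/0.1491 = 697.7 mW.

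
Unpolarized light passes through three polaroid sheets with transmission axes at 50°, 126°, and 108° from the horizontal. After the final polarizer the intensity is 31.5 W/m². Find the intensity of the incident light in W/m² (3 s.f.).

I₀ ≈ 1190 W/m²

Unpolarized light through the first polarizer → I₁ = ½ I₀, now polarized at 50°.
I₂ = I₁ cos²(126° − 50°) = 0.5 I₀ · cos²(76°) = 0.02926 I₀.
I₃ = I₂ cos²(108° − 126°) = 0.02926 I₀ · cos²(18°) = 0.02647 I₀.
So 31.5 W/m² = 0.02647 I₀, giving I₀ = 31.5/0.02647 = 1190 W/m².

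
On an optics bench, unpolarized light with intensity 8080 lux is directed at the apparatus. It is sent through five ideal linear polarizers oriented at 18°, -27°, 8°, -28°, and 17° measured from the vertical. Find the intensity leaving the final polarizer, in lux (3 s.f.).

I ≈ 444 lux

Unpolarized light through the first polarizer → I₁ = 8080 lux/2 = 4040 lux, polarized at 18°.
I₂ = I₁ · cos²(45°) = 4040 · 0.5 = 2020 lux.
I₃ = I₂ · cos²(35°) = 2020 · 0.671 = 1355 lux.
I₄ = I₃ · cos²(36°) = 1355 · 0.6545 = 887.1 lux.
I₅ = I₄ · cos²(45°) = 887.1 · 0.5 = 443.6 lux.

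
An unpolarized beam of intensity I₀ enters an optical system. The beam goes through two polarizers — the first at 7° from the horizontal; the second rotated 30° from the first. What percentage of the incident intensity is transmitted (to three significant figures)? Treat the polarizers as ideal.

Unpolarized light through the first polarizer → I₁ = ½ I₀, now polarized at 7°.
I₂ = I₁ cos²(30°) = 0.5 · 0.75 I₀ = 0.375 I₀.
That is 37.5% of the incident intensity.

≈ 37.5%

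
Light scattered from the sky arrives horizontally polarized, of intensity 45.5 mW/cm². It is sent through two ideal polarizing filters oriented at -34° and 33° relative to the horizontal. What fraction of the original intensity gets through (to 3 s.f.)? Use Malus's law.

I/I₀ ≈ 0.105

By Malus's law, I₁ = 45.5 mW/cm² · cos²(34°) = 31.27 mW/cm².
I₂ = I₁ · cos²(67°) = 31.27 · 0.1527 = 4.774 mW/cm².
Transmitted fraction = 0.1049.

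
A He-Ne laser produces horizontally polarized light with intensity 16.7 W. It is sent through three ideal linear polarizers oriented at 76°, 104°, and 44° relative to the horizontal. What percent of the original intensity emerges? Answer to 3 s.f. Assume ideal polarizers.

≈ 1.14%

By Malus's law, I₁ = 16.7 W · cos²(76°) = 0.9774 W.
I₂ = I₁ · cos²(28°) = 0.9774 · 0.7796 = 0.762 W.
I₃ = I₂ · cos²(60°) = 0.762 · 0.25 = 0.1905 W.
That is 1.141% of the incident intensity.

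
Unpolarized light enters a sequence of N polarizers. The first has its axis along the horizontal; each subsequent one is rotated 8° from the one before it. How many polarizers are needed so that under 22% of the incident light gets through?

N = 43

First polarizer halves the unpolarized light: factor 1/2.
Each further stage multiplies by cos²(8°) = 0.9806.
After N polarizers: T = 0.5·0.9806^(N−1). Require T < 0.22 ⇒ N−1 > ln(0.22/0.5)/ln(0.9806) = 41.97, so N−1 ≥ 42 and N = 43.
Check: N=43 gives T = 0.2199 < 0.22; N=42 gives T = 0.2242.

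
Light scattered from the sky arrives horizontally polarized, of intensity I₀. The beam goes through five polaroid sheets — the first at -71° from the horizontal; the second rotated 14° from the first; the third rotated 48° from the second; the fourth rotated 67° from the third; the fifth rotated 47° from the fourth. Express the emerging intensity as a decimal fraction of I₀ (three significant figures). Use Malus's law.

≈ 0.00317 I₀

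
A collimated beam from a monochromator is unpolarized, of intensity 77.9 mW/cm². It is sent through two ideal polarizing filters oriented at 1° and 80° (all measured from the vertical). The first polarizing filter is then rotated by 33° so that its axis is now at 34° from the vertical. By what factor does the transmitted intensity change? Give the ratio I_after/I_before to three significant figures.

I_new/I_old ≈ 13.3

Before rotation:
Unpolarized light through the first polarizer → I₁ = ½ I₀, now polarized at 1°.
I₂ = I₁ cos²(80° − 1°) = 0.5 I₀ · cos²(79°) = 0.0182 I₀.
After rotation:
Unpolarized light through the first polarizer → I₁ = ½ I₀, now polarized at 34°.
I₂ = I₁ cos²(80° − 34°) = 0.5 I₀ · cos²(46°) = 0.2413 I₀.
Ratio = 0.2413 / 0.0182 = 13.25.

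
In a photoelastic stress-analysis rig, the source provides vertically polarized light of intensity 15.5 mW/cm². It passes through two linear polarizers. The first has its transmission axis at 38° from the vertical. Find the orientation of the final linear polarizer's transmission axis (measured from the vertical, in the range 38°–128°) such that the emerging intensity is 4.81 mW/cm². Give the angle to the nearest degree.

By Malus's law, I₁ = I₀ cos²(38° − 0°) = I₀ cos²(38°) = 0.621 I₀.
Target fraction: 4.81 / 15.5 mW/cm² = 0.3103 of I₀.
Need I₂/I₀ = 0.3103, so cos²(θ − 38°) = 0.3103 / 0.621 = 0.4997.
θ − 38° = arccos(√0.4997) = 45.0°, giving θ ≈ 38 + 45.0 = 83.0°.

θ ≈ 83°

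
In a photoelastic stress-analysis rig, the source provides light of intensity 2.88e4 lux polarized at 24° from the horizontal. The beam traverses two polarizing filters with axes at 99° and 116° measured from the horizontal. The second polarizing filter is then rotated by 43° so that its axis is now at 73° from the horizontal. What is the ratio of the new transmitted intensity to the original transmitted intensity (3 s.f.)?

Before rotation:
I₁ = I₀ cos²(99° − 24°) = I₀ cos²(75°) = 0.06699 I₀.
I₂ = I₁ cos²(116° − 99°) = 0.06699 I₀ · cos²(17°) = 0.06126 I₀.
After rotation:
I₁ = I₀ cos²(99° − 24°) = I₀ cos²(75°) = 0.06699 I₀.
I₂ = I₁ cos²(73° − 99°) = 0.06699 I₀ · cos²(26°) = 0.05411 I₀.
Ratio = 0.05411 / 0.06126 = 0.8833.

I_new/I_old ≈ 0.883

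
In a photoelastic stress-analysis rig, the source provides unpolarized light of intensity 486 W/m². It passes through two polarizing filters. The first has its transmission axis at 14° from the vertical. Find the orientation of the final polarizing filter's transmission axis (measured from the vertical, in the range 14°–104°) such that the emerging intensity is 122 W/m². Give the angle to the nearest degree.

Unpolarized light through the first polarizer → I₁ = ½ I₀, now polarized at 14°.
Target fraction: 122 / 486 W/m² = 0.251 of I₀.
Need I₂/I₀ = 0.251, so cos²(θ − 14°) = 0.251 / 0.5 = 0.5021.
θ − 14° = arccos(√0.5021) = 44.9°, giving θ ≈ 14 + 44.9 = 58.9°.

θ ≈ 59°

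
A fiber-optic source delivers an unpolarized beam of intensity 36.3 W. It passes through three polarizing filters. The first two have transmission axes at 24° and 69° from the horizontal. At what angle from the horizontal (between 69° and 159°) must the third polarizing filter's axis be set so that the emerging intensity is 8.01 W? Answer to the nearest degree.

θ ≈ 89°

Unpolarized light through the first polarizer → I₁ = ½ I₀, now polarized at 24°.
I₂ = I₁ cos²(69° − 24°) = 0.5 I₀ · cos²(45°) = 0.25 I₀.
Target fraction: 8.01 / 36.3 W = 0.2207 of I₀.
Need I₃/I₀ = 0.2207, so cos²(θ − 69°) = 0.2207 / 0.25 = 0.8826.
θ − 69° = arccos(√0.8826) = 20.0°, giving θ ≈ 69 + 20.0 = 89.0°.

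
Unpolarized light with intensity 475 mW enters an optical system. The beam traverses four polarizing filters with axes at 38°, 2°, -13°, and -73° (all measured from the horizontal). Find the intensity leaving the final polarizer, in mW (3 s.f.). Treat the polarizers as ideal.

Unpolarized light through the first polarizer → I₁ = 475 mW/2 = 237.5 mW, polarized at 38°.
I₂ = I₁ · cos²(36°) = 237.5 · 0.6545 = 155.4 mW.
I₃ = I₂ · cos²(15°) = 155.4 · 0.933 = 145 mW.
I₄ = I₃ · cos²(60°) = 145 · 0.25 = 36.26 mW.

I ≈ 36.3 mW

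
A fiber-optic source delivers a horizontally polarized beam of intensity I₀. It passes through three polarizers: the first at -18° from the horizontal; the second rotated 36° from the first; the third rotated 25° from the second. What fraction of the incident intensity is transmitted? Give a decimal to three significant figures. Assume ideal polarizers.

I₁ = I₀ cos²(-18° − 0°) = I₀ cos²(18°) = 0.9045 I₀.
I₂ = I₁ cos²(36°) = 0.9045 · 0.6545 I₀ = 0.592 I₀.
I₃ = I₂ cos²(25°) = 0.592 · 0.8214 I₀ = 0.4863 I₀.
Transmitted fraction = 0.4863.

≈ 0.486 I₀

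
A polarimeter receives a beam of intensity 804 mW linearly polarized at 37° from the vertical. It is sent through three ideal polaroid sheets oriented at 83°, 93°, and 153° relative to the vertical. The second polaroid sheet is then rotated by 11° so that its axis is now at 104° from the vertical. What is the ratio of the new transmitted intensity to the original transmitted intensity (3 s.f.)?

I_new/I_old ≈ 1.55

Before rotation:
I₁ = I₀ cos²(83° − 37°) = I₀ cos²(46°) = 0.4826 I₀.
I₂ = I₁ cos²(93° − 83°) = 0.4826 I₀ · cos²(10°) = 0.468 I₀.
I₃ = I₂ cos²(153° − 93°) = 0.468 I₀ · cos²(60°) = 0.117 I₀.
After rotation:
I₁ = I₀ cos²(83° − 37°) = I₀ cos²(46°) = 0.4826 I₀.
I₂ = I₁ cos²(104° − 83°) = 0.4826 I₀ · cos²(21°) = 0.4206 I₀.
I₃ = I₂ cos²(153° − 104°) = 0.4206 I₀ · cos²(49°) = 0.181 I₀.
Ratio = 0.181 / 0.117 = 1.547.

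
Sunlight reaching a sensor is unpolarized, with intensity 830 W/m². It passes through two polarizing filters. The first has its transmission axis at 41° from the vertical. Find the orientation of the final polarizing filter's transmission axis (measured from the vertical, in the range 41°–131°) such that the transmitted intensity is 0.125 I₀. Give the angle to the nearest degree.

Unpolarized light through the first polarizer → I₁ = ½ I₀, now polarized at 41°.
Need I₂/I₀ = 0.125, so cos²(θ − 41°) = 0.125 / 0.5 = 0.25.
θ − 41° = arccos(√0.25) = 60.0°, giving θ ≈ 41 + 60.0 = 101.0°.

θ ≈ 101°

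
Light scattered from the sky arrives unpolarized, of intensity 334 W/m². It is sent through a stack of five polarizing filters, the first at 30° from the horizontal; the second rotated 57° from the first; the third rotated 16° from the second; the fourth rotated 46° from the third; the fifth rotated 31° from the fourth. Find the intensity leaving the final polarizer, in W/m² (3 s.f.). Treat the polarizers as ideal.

I ≈ 16.2 W/m²

Unpolarized light through the first polarizer → I₁ = 334 W/m²/2 = 167 W/m², polarized at 30°.
I₂ = I₁ · cos²(57°) = 167 · 0.2966 = 49.54 W/m².
I₃ = I₂ · cos²(16°) = 49.54 · 0.924 = 45.77 W/m².
I₄ = I₃ · cos²(46°) = 45.77 · 0.4826 = 22.09 W/m².
I₅ = I₄ · cos²(31°) = 22.09 · 0.7347 = 16.23 W/m².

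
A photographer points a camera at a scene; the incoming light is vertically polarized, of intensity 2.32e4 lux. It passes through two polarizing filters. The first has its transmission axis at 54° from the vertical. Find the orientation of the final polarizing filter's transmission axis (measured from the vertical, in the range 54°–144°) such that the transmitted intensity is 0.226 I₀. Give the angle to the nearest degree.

θ ≈ 90°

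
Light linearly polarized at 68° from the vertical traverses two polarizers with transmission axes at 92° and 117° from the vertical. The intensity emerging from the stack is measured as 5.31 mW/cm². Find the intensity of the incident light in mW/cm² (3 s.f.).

I₁ = I₀ cos²(92° − 68°) = I₀ cos²(24°) = 0.8346 I₀.
I₂ = I₁ cos²(117° − 92°) = 0.8346 I₀ · cos²(25°) = 0.6855 I₀.
So 5.31 mW/cm² = 0.6855 I₀, giving I₀ = 5.31/0.6855 = 7.746 mW/cm².

I₀ ≈ 7.75 mW/cm²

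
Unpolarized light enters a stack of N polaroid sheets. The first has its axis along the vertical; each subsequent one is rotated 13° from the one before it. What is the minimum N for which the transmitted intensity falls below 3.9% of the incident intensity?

N = 51

First polarizer halves the unpolarized light: factor 1/2.
Each further stage multiplies by cos²(13°) = 0.9494.
After N polarizers: T = 0.5·0.9494^(N−1). Require T < 0.039 ⇒ N−1 > ln(0.039/0.5)/ln(0.9494) = 49.13, so N−1 ≥ 50 and N = 51.
Check: N=51 gives T = 0.03727 < 0.039; N=50 gives T = 0.03926.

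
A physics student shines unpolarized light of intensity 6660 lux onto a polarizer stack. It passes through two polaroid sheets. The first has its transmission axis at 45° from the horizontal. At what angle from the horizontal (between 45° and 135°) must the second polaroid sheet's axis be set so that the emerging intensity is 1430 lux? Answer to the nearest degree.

θ ≈ 94°

Unpolarized light through the first polarizer → I₁ = ½ I₀, now polarized at 45°.
Target fraction: 1430 / 6660 lux = 0.2147 of I₀.
Need I₂/I₀ = 0.2147, so cos²(θ − 45°) = 0.2147 / 0.5 = 0.4294.
θ − 45° = arccos(√0.4294) = 49.1°, giving θ ≈ 45 + 49.1 = 94.1°.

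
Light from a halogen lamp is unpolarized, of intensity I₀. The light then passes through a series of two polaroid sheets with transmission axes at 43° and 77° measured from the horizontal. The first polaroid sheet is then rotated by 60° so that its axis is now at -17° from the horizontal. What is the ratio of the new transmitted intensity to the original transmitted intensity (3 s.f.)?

Before rotation:
Unpolarized light through the first polarizer → I₁ = ½ I₀, now polarized at 43°.
I₂ = I₁ cos²(77° − 43°) = 0.5 I₀ · cos²(34°) = 0.3437 I₀.
After rotation:
Unpolarized light through the first polarizer → I₁ = ½ I₀, now polarized at -17°.
Angle between axes 1 and 2: 86°. I₂ = 0.5 I₀ · cos²(86°) = 0.002433 I₀.
Ratio = 0.002433 / 0.3437 = 0.00708.

I_new/I_old ≈ 0.00708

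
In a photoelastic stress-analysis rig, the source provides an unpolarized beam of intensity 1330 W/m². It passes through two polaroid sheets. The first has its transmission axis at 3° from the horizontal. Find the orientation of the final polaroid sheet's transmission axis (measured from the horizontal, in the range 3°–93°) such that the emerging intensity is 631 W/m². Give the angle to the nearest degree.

Unpolarized light through the first polarizer → I₁ = ½ I₀, now polarized at 3°.
Target fraction: 631 / 1330 W/m² = 0.4744 of I₀.
Need I₂/I₀ = 0.4744, so cos²(θ − 3°) = 0.4744 / 0.5 = 0.9489.
θ − 3° = arccos(√0.9489) = 13.1°, giving θ ≈ 3 + 13.1 = 16.1°.

θ ≈ 16°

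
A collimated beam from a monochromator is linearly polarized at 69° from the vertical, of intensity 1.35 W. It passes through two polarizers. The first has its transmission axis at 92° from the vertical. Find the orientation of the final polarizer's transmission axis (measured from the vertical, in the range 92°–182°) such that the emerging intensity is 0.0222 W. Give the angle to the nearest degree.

θ ≈ 174°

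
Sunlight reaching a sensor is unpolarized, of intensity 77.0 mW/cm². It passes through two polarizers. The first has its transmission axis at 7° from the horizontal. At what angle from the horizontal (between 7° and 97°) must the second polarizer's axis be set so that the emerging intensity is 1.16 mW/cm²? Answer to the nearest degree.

θ ≈ 87°

Unpolarized light through the first polarizer → I₁ = ½ I₀, now polarized at 7°.
Target fraction: 1.16 / 77.0 mW/cm² = 0.01506 of I₀.
Need I₂/I₀ = 0.01506, so cos²(θ − 7°) = 0.01506 / 0.5 = 0.03013.
θ − 7° = arccos(√0.03013) = 80.0°, giving θ ≈ 7 + 80.0 = 87.0°.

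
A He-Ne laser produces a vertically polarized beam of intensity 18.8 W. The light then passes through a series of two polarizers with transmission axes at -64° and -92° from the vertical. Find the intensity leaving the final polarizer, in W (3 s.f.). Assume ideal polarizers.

By Malus's law, I₁ = 18.8 W · cos²(64°) = 3.613 W.
I₂ = I₁ · cos²(28°) = 3.613 · 0.7796 = 2.817 W.

I ≈ 2.82 W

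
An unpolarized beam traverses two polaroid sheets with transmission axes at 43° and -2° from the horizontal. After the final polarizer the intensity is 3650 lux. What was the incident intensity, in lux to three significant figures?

Unpolarized light through the first polarizer → I₁ = ½ I₀, now polarized at 43°.
I₂ = I₁ cos²(-2° − 43°) = 0.5 I₀ · cos²(45°) = 0.25 I₀.
So 3650 lux = 0.25 I₀, giving I₀ = 3650/0.25 = 1.46e+04 lux.

I₀ ≈ 1.46e4 lux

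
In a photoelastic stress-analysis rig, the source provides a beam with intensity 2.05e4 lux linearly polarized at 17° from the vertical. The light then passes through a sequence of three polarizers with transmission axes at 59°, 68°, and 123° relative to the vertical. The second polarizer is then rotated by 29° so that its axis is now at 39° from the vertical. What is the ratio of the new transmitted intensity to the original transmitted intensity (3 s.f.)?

I_new/I_old ≈ 0.0301

Before rotation:
I₁ = I₀ cos²(59° − 17°) = I₀ cos²(42°) = 0.5523 I₀.
I₂ = I₁ cos²(68° − 59°) = 0.5523 I₀ · cos²(9°) = 0.5387 I₀.
I₃ = I₂ cos²(123° − 68°) = 0.5387 I₀ · cos²(55°) = 0.1772 I₀.
After rotation:
I₁ = I₀ cos²(59° − 17°) = I₀ cos²(42°) = 0.5523 I₀.
I₂ = I₁ cos²(39° − 59°) = 0.5523 I₀ · cos²(20°) = 0.4877 I₀.
I₃ = I₂ cos²(123° − 39°) = 0.4877 I₀ · cos²(84°) = 0.005328 I₀.
Ratio = 0.005328 / 0.1772 = 0.03006.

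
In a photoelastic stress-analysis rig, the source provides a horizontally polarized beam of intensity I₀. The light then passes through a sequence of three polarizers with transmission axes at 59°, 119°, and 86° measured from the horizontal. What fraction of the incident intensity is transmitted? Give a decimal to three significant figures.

≈ 0.0466 I₀

I₁ = I₀ cos²(59° − 0°) = I₀ cos²(59°) = 0.2653 I₀.
I₂ = I₁ cos²(119° − 59°) = 0.2653 I₀ · cos²(60°) = 0.06632 I₀.
I₃ = I₂ cos²(86° − 119°) = 0.06632 I₀ · cos²(33°) = 0.04664 I₀.
Transmitted fraction = 0.04664.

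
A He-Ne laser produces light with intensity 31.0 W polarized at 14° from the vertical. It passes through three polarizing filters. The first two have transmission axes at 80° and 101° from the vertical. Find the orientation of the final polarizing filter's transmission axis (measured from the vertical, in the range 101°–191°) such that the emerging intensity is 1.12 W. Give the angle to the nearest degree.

By Malus's law, I₁ = I₀ cos²(80° − 14°) = I₀ cos²(66°) = 0.1654 I₀.
I₂ = I₁ cos²(101° − 80°) = 0.1654 I₀ · cos²(21°) = 0.1442 I₀.
Target fraction: 1.12 / 31.0 W = 0.03613 of I₀.
Need I₃/I₀ = 0.03613, so cos²(θ − 101°) = 0.03613 / 0.1442 = 0.2506.
θ − 101° = arccos(√0.2506) = 60.0°, giving θ ≈ 101 + 60.0 = 161.0°.

θ ≈ 161°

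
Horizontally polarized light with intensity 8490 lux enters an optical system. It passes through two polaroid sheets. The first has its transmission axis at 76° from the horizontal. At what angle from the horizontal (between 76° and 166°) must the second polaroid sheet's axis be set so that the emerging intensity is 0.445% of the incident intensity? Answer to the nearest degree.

θ ≈ 150°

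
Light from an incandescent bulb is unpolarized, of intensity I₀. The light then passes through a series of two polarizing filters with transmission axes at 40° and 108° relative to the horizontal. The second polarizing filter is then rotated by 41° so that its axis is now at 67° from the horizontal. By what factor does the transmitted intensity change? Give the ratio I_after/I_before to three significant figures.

Before rotation:
Unpolarized light through the first polarizer → I₁ = ½ I₀, now polarized at 40°.
I₂ = I₁ cos²(108° − 40°) = 0.5 I₀ · cos²(68°) = 0.07017 I₀.
After rotation:
Unpolarized light through the first polarizer → I₁ = ½ I₀, now polarized at 40°.
I₂ = I₁ cos²(67° − 40°) = 0.5 I₀ · cos²(27°) = 0.3969 I₀.
Ratio = 0.3969 / 0.07017 = 5.657.

I_new/I_old ≈ 5.66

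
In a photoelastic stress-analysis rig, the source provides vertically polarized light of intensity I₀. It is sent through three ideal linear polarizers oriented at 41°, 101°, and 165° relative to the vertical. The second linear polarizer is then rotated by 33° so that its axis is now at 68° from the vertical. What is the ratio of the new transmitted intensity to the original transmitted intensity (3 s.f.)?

Before rotation:
By Malus's law, I₁ = I₀ cos²(41° − 0°) = I₀ cos²(41°) = 0.5696 I₀.
I₂ = I₁ cos²(101° − 41°) = 0.5696 I₀ · cos²(60°) = 0.1424 I₀.
I₃ = I₂ cos²(165° − 101°) = 0.1424 I₀ · cos²(64°) = 0.02736 I₀.
After rotation:
I₁ = I₀ cos²(41° − 0°) = I₀ cos²(41°) = 0.5696 I₀.
I₂ = I₁ cos²(68° − 41°) = 0.5696 I₀ · cos²(27°) = 0.4522 I₀.
Angle between axes 2 and 3: 83°. I₃ = 0.4522 I₀ · cos²(83°) = 0.006716 I₀.
Ratio = 0.006716 / 0.02736 = 0.2454.

I_new/I_old ≈ 0.245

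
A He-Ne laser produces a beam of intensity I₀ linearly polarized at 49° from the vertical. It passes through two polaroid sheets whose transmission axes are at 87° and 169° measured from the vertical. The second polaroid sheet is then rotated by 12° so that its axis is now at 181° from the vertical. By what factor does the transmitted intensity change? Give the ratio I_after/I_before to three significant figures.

I_new/I_old ≈ 0.251

Before rotation:
I₁ = I₀ cos²(87° − 49°) = I₀ cos²(38°) = 0.621 I₀.
I₂ = I₁ cos²(169° − 87°) = 0.621 I₀ · cos²(82°) = 0.01203 I₀.
After rotation:
I₁ = I₀ cos²(87° − 49°) = I₀ cos²(38°) = 0.621 I₀.
Angle between axes 1 and 2: 86°. I₂ = 0.621 I₀ · cos²(86°) = 0.003022 I₀.
Ratio = 0.003022 / 0.01203 = 0.2512.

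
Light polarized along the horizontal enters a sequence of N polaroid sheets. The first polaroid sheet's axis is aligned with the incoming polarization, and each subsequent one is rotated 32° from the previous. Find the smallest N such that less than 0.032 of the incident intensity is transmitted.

N = 12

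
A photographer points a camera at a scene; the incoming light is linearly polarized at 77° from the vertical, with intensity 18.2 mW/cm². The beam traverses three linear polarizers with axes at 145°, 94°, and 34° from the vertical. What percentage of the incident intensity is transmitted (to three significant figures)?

≈ 1.39%

I₁ = 18.2 mW/cm² · cos²(68°) = 2.554 mW/cm².
I₂ = I₁ · cos²(51°) = 2.554 · 0.396 = 1.011 mW/cm².
I₃ = I₂ · cos²(60°) = 1.011 · 0.25 = 0.2529 mW/cm².
That is 1.389% of the incident intensity.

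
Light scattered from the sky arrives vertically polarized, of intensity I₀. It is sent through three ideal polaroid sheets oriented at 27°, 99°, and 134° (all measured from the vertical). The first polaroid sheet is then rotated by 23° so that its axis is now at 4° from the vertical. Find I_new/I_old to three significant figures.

Before rotation:
By Malus's law, I₁ = I₀ cos²(27° − 0°) = I₀ cos²(27°) = 0.7939 I₀.
I₂ = I₁ cos²(99° − 27°) = 0.7939 I₀ · cos²(72°) = 0.07581 I₀.
I₃ = I₂ cos²(134° − 99°) = 0.07581 I₀ · cos²(35°) = 0.05087 I₀.
After rotation:
I₁ = I₀ cos²(4° − 0°) = I₀ cos²(4°) = 0.9951 I₀.
Angle between axes 1 and 2: 85°. I₂ = 0.9951 I₀ · cos²(85°) = 0.007559 I₀.
I₃ = I₂ cos²(134° − 99°) = 0.007559 I₀ · cos²(35°) = 0.005072 I₀.
Ratio = 0.005072 / 0.05087 = 0.09971.

I_new/I_old ≈ 0.0997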